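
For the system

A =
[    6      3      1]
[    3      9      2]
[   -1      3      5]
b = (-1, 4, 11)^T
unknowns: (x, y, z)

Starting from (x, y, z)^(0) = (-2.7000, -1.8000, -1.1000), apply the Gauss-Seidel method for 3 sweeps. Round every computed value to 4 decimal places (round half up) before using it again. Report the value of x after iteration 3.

Iteration 1:
  x = (-1 - (3)·-1.8000 - (1)·-1.1000) / (6) = 0.9167
  y = (4 - (3)·0.9167 - (2)·-1.1000) / (9) = 0.3833
  z = (11 - (-1)·0.9167 - (3)·0.3833) / (5) = 2.1534
Iteration 2:
  x = (-1 - (3)·0.3833 - (1)·2.1534) / (6) = -0.7172
  y = (4 - (3)·-0.7172 - (2)·2.1534) / (9) = 0.2050
  z = (11 - (-1)·-0.7172 - (3)·0.2050) / (5) = 1.9336
Iteration 3:
  x = (-1 - (3)·0.2050 - (1)·1.9336) / (6) = -0.5914
  y = (4 - (3)·-0.5914 - (2)·1.9336) / (9) = 0.2119
  z = (11 - (-1)·-0.5914 - (3)·0.2119) / (5) = 1.9546

-0.5914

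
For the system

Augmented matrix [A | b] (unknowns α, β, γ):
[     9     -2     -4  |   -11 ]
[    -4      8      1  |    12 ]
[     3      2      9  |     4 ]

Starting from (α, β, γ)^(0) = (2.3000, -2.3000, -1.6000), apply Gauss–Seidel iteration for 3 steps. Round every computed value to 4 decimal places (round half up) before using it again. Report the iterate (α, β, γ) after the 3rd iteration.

Iteration 1:
  α = (-11 - (-2)·-2.3000 - (-4)·-1.6000) / (9) = -2.4444
  β = (12 - (-4)·-2.4444 - (1)·-1.6000) / (8) = 0.4778
  γ = (4 - (3)·-2.4444 - (2)·0.4778) / (9) = 1.1531
Iteration 2:
  α = (-11 - (-2)·0.4778 - (-4)·1.1531) / (9) = -0.6036
  β = (12 - (-4)·-0.6036 - (1)·1.1531) / (8) = 1.0541
  γ = (4 - (3)·-0.6036 - (2)·1.0541) / (9) = 0.4114
Iteration 3:
  α = (-11 - (-2)·1.0541 - (-4)·0.4114) / (9) = -0.8051
  β = (12 - (-4)·-0.8051 - (1)·0.4114) / (8) = 1.0460
  γ = (4 - (3)·-0.8051 - (2)·1.0460) / (9) = 0.4804

(-0.8051, 1.0460, 0.4804)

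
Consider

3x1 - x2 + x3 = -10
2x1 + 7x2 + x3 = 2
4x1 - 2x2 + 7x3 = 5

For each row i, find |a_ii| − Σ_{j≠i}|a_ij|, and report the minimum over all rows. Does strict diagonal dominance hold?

row 1: |3| − (1+1) = 1
row 2: |7| − (2+1) = 4
row 3: |7| − (4+2) = 1
minimum over rows = 1 → strictly diagonally dominant (convergence guaranteed)

1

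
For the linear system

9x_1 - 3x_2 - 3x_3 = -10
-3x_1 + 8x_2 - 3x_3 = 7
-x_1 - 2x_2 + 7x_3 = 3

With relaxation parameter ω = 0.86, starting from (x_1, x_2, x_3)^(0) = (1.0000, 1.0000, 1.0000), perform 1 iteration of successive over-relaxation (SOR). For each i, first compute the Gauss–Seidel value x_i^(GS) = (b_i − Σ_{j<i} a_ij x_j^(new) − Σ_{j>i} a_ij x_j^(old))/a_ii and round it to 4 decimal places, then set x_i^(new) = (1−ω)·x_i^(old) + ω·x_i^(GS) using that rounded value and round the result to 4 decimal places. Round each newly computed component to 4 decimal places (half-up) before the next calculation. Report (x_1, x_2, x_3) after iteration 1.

Iteration 1:
  x_1: GS value = (-10 - (-3)·1.0000 - (-3)·1.0000) / (9) = -0.4444;  x_1 ← (1−ω)·1.0000 + ω·-0.4444 = -0.2422
  x_2: GS value = (7 - (-3)·-0.2422 - (-3)·1.0000) / (8) = 1.1592;  x_2 ← (1−ω)·1.0000 + ω·1.1592 = 1.1369
  x_3: GS value = (3 - (-1)·-0.2422 - (-2)·1.1369) / (7) = 0.7188;  x_3 ← (1−ω)·1.0000 + ω·0.7188 = 0.7582

(-0.2422, 1.1369, 0.7582)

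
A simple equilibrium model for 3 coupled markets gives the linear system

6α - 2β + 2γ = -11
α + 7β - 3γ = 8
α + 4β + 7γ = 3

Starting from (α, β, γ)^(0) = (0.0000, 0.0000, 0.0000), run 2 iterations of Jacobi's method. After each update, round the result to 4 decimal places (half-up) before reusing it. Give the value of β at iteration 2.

1.5884

Iteration 1:
  α = (-11 - (-2)·0.0000 - (2)·0.0000) / (6) = -1.8333
  β = (8 - (1)·0.0000 - (-3)·0.0000) / (7) = 1.1429
  γ = (3 - (1)·0.0000 - (4)·0.0000) / (7) = 0.4286
Iteration 2:
  α = (-11 - (-2)·1.1429 - (2)·0.4286) / (6) = -1.5952
  β = (8 - (1)·-1.8333 - (-3)·0.4286) / (7) = 1.5884
  γ = (3 - (1)·-1.8333 - (4)·1.1429) / (7) = 0.0374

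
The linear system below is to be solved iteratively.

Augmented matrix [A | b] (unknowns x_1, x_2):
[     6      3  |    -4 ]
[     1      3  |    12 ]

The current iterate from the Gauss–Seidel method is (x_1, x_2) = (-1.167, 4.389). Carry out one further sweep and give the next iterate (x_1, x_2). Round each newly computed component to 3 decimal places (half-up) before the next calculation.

(-2.861, 4.954)

One sweep:
  x_1 = (-4 - (3)·4.389) / (6) = -2.861
  x_2 = (12 - (1)·-2.861) / (3) = 4.954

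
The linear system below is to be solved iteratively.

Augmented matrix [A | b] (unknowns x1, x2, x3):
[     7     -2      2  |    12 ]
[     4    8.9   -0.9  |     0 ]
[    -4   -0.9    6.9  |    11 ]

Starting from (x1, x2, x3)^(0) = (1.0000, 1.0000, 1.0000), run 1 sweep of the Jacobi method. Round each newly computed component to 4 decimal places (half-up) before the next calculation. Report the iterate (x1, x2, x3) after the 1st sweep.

Iteration 1:
  x1 = (12 - (-2)·1.0000 - (2)·1.0000) / (7) = 1.7143
  x2 = (0 - (4)·1.0000 - (-0.9)·1.0000) / (8.9) = -0.3483
  x3 = (11 - (-4)·1.0000 - (-0.9)·1.0000) / (6.9) = 2.3043

(1.7143, -0.3483, 2.3043)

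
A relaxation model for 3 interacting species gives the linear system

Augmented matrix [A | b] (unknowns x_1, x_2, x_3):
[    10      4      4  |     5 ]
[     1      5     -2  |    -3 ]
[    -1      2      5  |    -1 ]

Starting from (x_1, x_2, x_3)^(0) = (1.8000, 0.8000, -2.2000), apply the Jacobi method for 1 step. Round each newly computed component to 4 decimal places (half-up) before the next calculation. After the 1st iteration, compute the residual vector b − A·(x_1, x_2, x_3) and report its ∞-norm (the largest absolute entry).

4.8200

Iteration 1:
  x_1 = (5 - (4)·0.8000 - (4)·-2.2000) / (10) = 1.0600
  x_2 = (-3 - (1)·1.8000 - (-2)·-2.2000) / (5) = -1.8400
  x_3 = (-1 - (-1)·1.8000 - (2)·0.8000) / (5) = -0.1600
Residual b − A·x = (2.4000, 4.8200, 4.5400); ∞-norm = 4.8200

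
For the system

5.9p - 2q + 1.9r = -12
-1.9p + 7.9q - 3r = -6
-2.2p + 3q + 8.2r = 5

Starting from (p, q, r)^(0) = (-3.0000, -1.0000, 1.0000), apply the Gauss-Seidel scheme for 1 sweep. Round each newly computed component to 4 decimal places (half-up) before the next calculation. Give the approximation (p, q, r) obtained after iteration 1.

Iteration 1:
  p = (-12 - (-2)·-1.0000 - (1.9)·1.0000) / (5.9) = -2.6949
  q = (-6 - (-1.9)·-2.6949 - (-3)·1.0000) / (7.9) = -1.0279
  r = (5 - (-2.2)·-2.6949 - (3)·-1.0279) / (8.2) = 0.2628

(-2.6949, -1.0279, 0.2628)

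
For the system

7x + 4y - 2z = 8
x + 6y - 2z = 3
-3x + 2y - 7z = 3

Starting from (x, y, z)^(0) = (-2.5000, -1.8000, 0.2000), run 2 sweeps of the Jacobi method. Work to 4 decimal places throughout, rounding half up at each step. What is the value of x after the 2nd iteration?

Iteration 1:
  x = (8 - (4)·-1.8000 - (-2)·0.2000) / (7) = 2.2286
  y = (3 - (1)·-2.5000 - (-2)·0.2000) / (6) = 0.9833
  z = (3 - (-3)·-2.5000 - (2)·-1.8000) / (-7) = 0.1286
Iteration 2:
  x = (8 - (4)·0.9833 - (-2)·0.1286) / (7) = 0.6177
  y = (3 - (1)·2.2286 - (-2)·0.1286) / (6) = 0.1714
  z = (3 - (-3)·2.2286 - (2)·0.9833) / (-7) = -1.1027

0.6177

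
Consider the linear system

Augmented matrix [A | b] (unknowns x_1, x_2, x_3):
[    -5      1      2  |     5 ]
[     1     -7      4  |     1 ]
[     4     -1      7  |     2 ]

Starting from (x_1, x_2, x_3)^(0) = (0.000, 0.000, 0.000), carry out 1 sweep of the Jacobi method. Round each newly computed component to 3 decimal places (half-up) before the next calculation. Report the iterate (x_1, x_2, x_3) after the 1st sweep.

(-1.000, -0.143, 0.286)

Iteration 1:
  x_1 = (5 - (1)·0.000 - (2)·0.000) / (-5) = -1.000
  x_2 = (1 - (1)·0.000 - (4)·0.000) / (-7) = -0.143
  x_3 = (2 - (4)·0.000 - (-1)·0.000) / (7) = 0.286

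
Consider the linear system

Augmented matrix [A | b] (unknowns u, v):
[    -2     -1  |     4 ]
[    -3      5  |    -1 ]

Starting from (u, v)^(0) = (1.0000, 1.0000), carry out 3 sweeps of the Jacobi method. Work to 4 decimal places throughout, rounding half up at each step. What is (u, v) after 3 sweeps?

Iteration 1:
  u = (4 - (-1)·1.0000) / (-2) = -2.5000
  v = (-1 - (-3)·1.0000) / (5) = 0.4000
Iteration 2:
  u = (4 - (-1)·0.4000) / (-2) = -2.2000
  v = (-1 - (-3)·-2.5000) / (5) = -1.7000
Iteration 3:
  u = (4 - (-1)·-1.7000) / (-2) = -1.1500
  v = (-1 - (-3)·-2.2000) / (5) = -1.5200

(-1.1500, -1.5200)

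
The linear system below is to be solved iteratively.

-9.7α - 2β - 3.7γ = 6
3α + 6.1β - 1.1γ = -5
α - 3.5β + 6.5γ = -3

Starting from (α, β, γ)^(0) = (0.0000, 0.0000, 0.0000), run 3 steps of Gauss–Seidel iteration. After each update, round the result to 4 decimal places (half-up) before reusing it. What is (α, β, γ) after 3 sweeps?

Iteration 1:
  α = (6 - (-2)·0.0000 - (-3.7)·0.0000) / (-9.7) = -0.6186
  β = (-5 - (3)·-0.6186 - (-1.1)·0.0000) / (6.1) = -0.5154
  γ = (-3 - (1)·-0.6186 - (-3.5)·-0.5154) / (6.5) = -0.6439
Iteration 2:
  α = (6 - (-2)·-0.5154 - (-3.7)·-0.6439) / (-9.7) = -0.2667
  β = (-5 - (3)·-0.2667 - (-1.1)·-0.6439) / (6.1) = -0.8046
  γ = (-3 - (1)·-0.2667 - (-3.5)·-0.8046) / (6.5) = -0.8538
Iteration 3:
  α = (6 - (-2)·-0.8046 - (-3.7)·-0.8538) / (-9.7) = -0.1270
  β = (-5 - (3)·-0.1270 - (-1.1)·-0.8538) / (6.1) = -0.9112
  γ = (-3 - (1)·-0.1270 - (-3.5)·-0.9112) / (6.5) = -0.9326

(-0.1270, -0.9112, -0.9326)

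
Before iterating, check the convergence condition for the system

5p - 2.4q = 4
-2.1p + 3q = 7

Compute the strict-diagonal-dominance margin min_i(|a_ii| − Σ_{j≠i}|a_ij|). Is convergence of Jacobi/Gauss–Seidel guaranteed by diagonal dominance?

row 1: |5| − (2.4) = 2.6
row 2: |3| − (2.1) = 0.9
minimum over rows = 0.9 → strictly diagonally dominant (convergence guaranteed)

0.9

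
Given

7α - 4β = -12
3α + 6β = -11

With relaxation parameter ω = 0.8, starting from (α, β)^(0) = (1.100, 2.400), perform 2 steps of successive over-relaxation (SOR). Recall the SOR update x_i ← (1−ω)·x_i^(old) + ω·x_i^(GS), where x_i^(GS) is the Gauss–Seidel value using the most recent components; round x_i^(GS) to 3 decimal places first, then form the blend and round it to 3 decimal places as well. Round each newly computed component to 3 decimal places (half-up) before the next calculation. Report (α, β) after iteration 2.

(-1.824, -0.930)

Iteration 1:
  α: GS value = (-12 - (-4)·2.400) / (7) = -0.343;  α ← (1−ω)·1.100 + ω·-0.343 = -0.054
  β: GS value = (-11 - (3)·-0.054) / (6) = -1.806;  β ← (1−ω)·2.400 + ω·-1.806 = -0.965
Iteration 2:
  α: GS value = (-12 - (-4)·-0.965) / (7) = -2.266;  α ← (1−ω)·-0.054 + ω·-2.266 = -1.824
  β: GS value = (-11 - (3)·-1.824) / (6) = -0.921;  β ← (1−ω)·-0.965 + ω·-0.921 = -0.930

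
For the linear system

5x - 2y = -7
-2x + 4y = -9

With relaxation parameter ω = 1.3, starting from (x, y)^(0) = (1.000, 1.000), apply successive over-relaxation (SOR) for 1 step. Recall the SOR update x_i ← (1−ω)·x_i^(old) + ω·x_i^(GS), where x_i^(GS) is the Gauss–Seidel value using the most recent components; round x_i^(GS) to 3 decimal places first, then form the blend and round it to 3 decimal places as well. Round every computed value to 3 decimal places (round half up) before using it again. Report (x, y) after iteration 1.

Iteration 1:
  x: GS value = (-7 - (-2)·1.000) / (5) = -1.000;  x ← (1−ω)·1.000 + ω·-1.000 = -1.600
  y: GS value = (-9 - (-2)·-1.600) / (4) = -3.050;  y ← (1−ω)·1.000 + ω·-3.050 = -4.265

(-1.600, -4.265)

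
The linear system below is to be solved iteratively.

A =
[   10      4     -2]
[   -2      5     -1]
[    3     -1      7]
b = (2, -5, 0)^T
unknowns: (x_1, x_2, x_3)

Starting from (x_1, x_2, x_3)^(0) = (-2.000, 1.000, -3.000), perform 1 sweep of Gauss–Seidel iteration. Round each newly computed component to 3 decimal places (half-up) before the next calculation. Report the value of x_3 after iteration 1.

0.069

Iteration 1:
  x_1 = (2 - (4)·1.000 - (-2)·-3.000) / (10) = -0.800
  x_2 = (-5 - (-2)·-0.800 - (-1)·-3.000) / (5) = -1.920
  x_3 = (0 - (3)·-0.800 - (-1)·-1.920) / (7) = 0.069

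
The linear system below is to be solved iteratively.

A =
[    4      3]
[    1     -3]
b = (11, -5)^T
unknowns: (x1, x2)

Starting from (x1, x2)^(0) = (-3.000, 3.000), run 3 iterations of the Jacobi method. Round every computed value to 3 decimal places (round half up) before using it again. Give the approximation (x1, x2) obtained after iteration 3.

Iteration 1:
  x1 = (11 - (3)·3.000) / (4) = 0.500
  x2 = (-5 - (1)·-3.000) / (-3) = 0.667
Iteration 2:
  x1 = (11 - (3)·0.667) / (4) = 2.250
  x2 = (-5 - (1)·0.500) / (-3) = 1.833
Iteration 3:
  x1 = (11 - (3)·1.833) / (4) = 1.375
  x2 = (-5 - (1)·2.250) / (-3) = 2.417

(1.375, 2.417)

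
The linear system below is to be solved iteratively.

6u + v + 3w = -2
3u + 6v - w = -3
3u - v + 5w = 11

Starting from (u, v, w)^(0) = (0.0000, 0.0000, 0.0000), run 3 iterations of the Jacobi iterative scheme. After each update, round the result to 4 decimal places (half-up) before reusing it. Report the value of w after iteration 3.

3.0167

Iteration 1:
  u = (-2 - (1)·0.0000 - (3)·0.0000) / (6) = -0.3333
  v = (-3 - (3)·0.0000 - (-1)·0.0000) / (6) = -0.5000
  w = (11 - (3)·0.0000 - (-1)·0.0000) / (5) = 2.2000
Iteration 2:
  u = (-2 - (1)·-0.5000 - (3)·2.2000) / (6) = -1.3500
  v = (-3 - (3)·-0.3333 - (-1)·2.2000) / (6) = 0.0333
  w = (11 - (3)·-0.3333 - (-1)·-0.5000) / (5) = 2.3000
Iteration 3:
  u = (-2 - (1)·0.0333 - (3)·2.3000) / (6) = -1.4889
  v = (-3 - (3)·-1.3500 - (-1)·2.3000) / (6) = 0.5583
  w = (11 - (3)·-1.3500 - (-1)·0.0333) / (5) = 3.0167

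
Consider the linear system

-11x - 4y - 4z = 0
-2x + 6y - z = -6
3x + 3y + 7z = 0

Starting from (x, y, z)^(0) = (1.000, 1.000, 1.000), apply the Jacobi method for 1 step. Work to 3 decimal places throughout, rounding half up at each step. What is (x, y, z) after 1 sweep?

(-0.727, -0.500, -0.857)

Iteration 1:
  x = (0 - (-4)·1.000 - (-4)·1.000) / (-11) = -0.727
  y = (-6 - (-2)·1.000 - (-1)·1.000) / (6) = -0.500
  z = (0 - (3)·1.000 - (3)·1.000) / (7) = -0.857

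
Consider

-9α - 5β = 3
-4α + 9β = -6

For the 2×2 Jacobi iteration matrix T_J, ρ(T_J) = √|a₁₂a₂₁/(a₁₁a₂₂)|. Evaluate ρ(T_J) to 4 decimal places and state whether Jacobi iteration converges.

a₁₂a₂₁/(a₁₁a₂₂) = (-5)·(-4) / ((-9)·(9)) = -0.246914
ρ = √|-0.246914| = √0.246914 = 0.4969
ρ < 1, so Jacobi converges

0.4969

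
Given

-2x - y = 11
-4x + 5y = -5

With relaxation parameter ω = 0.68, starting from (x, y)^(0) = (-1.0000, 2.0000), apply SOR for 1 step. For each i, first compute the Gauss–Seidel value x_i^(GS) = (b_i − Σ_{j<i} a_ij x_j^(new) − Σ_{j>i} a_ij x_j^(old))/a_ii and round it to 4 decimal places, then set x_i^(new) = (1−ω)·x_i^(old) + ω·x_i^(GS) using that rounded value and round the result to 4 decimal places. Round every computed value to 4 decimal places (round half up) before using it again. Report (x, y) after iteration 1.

Iteration 1:
  x: GS value = (11 - (-1)·2.0000) / (-2) = -6.5000;  x ← (1−ω)·-1.0000 + ω·-6.5000 = -4.7400
  y: GS value = (-5 - (-4)·-4.7400) / (5) = -4.7920;  y ← (1−ω)·2.0000 + ω·-4.7920 = -2.6186

(-4.7400, -2.6186)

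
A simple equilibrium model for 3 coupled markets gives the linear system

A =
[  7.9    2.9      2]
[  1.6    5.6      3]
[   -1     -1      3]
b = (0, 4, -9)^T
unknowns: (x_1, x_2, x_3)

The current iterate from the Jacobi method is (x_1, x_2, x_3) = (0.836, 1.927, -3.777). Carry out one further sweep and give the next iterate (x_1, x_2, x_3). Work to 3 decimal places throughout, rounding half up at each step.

One sweep:
  x_1 = (0 - (2.9)·1.927 - (2)·-3.777) / (7.9) = 0.249
  x_2 = (4 - (1.6)·0.836 - (3)·-3.777) / (5.6) = 2.499
  x_3 = (-9 - (-1)·0.836 - (-1)·1.927) / (3) = -2.079

(0.249, 2.499, -2.079)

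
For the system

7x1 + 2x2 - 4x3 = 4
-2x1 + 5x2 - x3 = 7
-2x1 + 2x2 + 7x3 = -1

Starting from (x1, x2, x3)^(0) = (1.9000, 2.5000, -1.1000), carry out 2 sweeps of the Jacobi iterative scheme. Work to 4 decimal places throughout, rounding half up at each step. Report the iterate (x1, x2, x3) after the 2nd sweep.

Iteration 1:
  x1 = (4 - (2)·2.5000 - (-4)·-1.1000) / (7) = -0.7714
  x2 = (7 - (-2)·1.9000 - (-1)·-1.1000) / (5) = 1.9400
  x3 = (-1 - (-2)·1.9000 - (2)·2.5000) / (7) = -0.3143
Iteration 2:
  x1 = (4 - (2)·1.9400 - (-4)·-0.3143) / (7) = -0.1625
  x2 = (7 - (-2)·-0.7714 - (-1)·-0.3143) / (5) = 1.0286
  x3 = (-1 - (-2)·-0.7714 - (2)·1.9400) / (7) = -0.9175

(-0.1625, 1.0286, -0.9175)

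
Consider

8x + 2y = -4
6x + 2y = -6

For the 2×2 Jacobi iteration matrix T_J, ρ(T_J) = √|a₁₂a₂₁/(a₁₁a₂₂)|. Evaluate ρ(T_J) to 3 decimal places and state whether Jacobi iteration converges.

0.866

a₁₂a₂₁/(a₁₁a₂₂) = (2)·(6) / ((8)·(2)) = 0.750000
ρ = √|0.750000| = √0.750000 = 0.866
ρ < 1, so Jacobi converges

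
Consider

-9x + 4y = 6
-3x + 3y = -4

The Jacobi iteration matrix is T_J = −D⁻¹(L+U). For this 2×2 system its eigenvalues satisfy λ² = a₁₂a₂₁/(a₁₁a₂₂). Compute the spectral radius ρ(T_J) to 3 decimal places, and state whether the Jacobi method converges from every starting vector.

a₁₂a₂₁/(a₁₁a₂₂) = (4)·(-3) / ((-9)·(3)) = 0.444444
ρ = √|0.444444| = √0.444444 = 0.667
ρ < 1, so Jacobi converges

0.667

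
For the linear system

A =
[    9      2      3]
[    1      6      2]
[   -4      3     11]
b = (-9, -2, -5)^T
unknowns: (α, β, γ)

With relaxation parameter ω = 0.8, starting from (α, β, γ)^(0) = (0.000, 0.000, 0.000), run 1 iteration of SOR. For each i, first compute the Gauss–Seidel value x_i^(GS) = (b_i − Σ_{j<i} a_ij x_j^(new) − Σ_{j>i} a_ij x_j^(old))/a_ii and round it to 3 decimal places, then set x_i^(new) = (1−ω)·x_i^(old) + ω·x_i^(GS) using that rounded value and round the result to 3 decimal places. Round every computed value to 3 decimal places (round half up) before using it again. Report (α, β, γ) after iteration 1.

Iteration 1:
  α: GS value = (-9 - (2)·0.000 - (3)·0.000) / (9) = -1.000;  α ← (1−ω)·0.000 + ω·-1.000 = -0.800
  β: GS value = (-2 - (1)·-0.800 - (2)·0.000) / (6) = -0.200;  β ← (1−ω)·0.000 + ω·-0.200 = -0.160
  γ: GS value = (-5 - (-4)·-0.800 - (3)·-0.160) / (11) = -0.702;  γ ← (1−ω)·0.000 + ω·-0.702 = -0.562

(-0.800, -0.160, -0.562)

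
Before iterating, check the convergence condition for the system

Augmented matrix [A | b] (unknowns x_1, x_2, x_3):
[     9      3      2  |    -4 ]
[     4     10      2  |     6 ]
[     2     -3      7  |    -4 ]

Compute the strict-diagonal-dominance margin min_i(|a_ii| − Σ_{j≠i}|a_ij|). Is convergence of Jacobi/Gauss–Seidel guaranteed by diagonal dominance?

2

row 1: |9| − (3+2) = 4
row 2: |10| − (4+2) = 4
row 3: |7| − (2+3) = 2
minimum over rows = 2 → strictly diagonally dominant (convergence guaranteed)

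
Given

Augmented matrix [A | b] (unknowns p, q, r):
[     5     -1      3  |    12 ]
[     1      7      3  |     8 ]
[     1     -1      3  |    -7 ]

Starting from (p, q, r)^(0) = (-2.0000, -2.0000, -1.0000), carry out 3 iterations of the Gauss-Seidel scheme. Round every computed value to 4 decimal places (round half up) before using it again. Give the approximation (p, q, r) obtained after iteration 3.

(4.6640, 1.8472, -3.2723)

Iteration 1:
  p = (12 - (-1)·-2.0000 - (3)·-1.0000) / (5) = 2.6000
  q = (8 - (1)·2.6000 - (3)·-1.0000) / (7) = 1.2000
  r = (-7 - (1)·2.6000 - (-1)·1.2000) / (3) = -2.8000
Iteration 2:
  p = (12 - (-1)·1.2000 - (3)·-2.8000) / (5) = 4.3200
  q = (8 - (1)·4.3200 - (3)·-2.8000) / (7) = 1.7257
  r = (-7 - (1)·4.3200 - (-1)·1.7257) / (3) = -3.1981
Iteration 3:
  p = (12 - (-1)·1.7257 - (3)·-3.1981) / (5) = 4.6640
  q = (8 - (1)·4.6640 - (3)·-3.1981) / (7) = 1.8472
  r = (-7 - (1)·4.6640 - (-1)·1.8472) / (3) = -3.2723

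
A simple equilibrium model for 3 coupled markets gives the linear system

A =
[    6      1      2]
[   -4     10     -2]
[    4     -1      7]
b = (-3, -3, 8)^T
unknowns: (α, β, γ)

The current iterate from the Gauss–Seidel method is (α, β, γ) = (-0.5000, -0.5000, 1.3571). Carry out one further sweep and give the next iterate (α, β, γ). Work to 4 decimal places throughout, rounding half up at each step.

(-0.8690, -0.3762, 1.5857)

One sweep:
  α = (-3 - (1)·-0.5000 - (2)·1.3571) / (6) = -0.8690
  β = (-3 - (-4)·-0.8690 - (-2)·1.3571) / (10) = -0.3762
  γ = (8 - (4)·-0.8690 - (-1)·-0.3762) / (7) = 1.5857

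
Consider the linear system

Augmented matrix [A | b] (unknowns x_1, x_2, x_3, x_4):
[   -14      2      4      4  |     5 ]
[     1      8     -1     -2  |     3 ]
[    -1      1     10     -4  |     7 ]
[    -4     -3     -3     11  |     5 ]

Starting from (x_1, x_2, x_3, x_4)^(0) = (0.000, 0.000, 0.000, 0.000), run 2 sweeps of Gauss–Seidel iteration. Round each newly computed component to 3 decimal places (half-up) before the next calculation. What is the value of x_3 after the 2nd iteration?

0.889

Iteration 1:
  x_1 = (5 - (2)·0.000 - (4)·0.000 - (4)·0.000) / (-14) = -0.357
  x_2 = (3 - (1)·-0.357 - (-1)·0.000 - (-2)·0.000) / (8) = 0.420
  x_3 = (7 - (-1)·-0.357 - (1)·0.420 - (-4)·0.000) / (10) = 0.622
  x_4 = (5 - (-4)·-0.357 - (-3)·0.420 - (-3)·0.622) / (11) = 0.609
Iteration 2:
  x_1 = (5 - (2)·0.420 - (4)·0.622 - (4)·0.609) / (-14) = 0.055
  x_2 = (3 - (1)·0.055 - (-1)·0.622 - (-2)·0.609) / (8) = 0.598
  x_3 = (7 - (-1)·0.055 - (1)·0.598 - (-4)·0.609) / (10) = 0.889
  x_4 = (5 - (-4)·0.055 - (-3)·0.598 - (-3)·0.889) / (11) = 0.880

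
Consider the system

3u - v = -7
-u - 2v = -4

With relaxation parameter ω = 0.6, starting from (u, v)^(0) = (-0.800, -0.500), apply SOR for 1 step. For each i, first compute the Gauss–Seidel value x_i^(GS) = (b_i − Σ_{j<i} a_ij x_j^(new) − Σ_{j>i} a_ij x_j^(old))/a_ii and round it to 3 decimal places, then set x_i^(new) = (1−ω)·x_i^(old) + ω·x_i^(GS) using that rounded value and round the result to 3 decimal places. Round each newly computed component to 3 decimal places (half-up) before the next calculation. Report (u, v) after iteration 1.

Iteration 1:
  u: GS value = (-7 - (-1)·-0.500) / (3) = -2.500;  u ← (1−ω)·-0.800 + ω·-2.500 = -1.820
  v: GS value = (-4 - (-1)·-1.820) / (-2) = 2.910;  v ← (1−ω)·-0.500 + ω·2.910 = 1.546

(-1.820, 1.546)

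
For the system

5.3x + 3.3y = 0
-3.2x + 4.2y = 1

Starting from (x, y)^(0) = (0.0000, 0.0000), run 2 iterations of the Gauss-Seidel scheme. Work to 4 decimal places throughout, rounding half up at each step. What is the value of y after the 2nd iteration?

0.1251

Iteration 1:
  x = (0 - (3.3)·0.0000) / (5.3) = 0.0000
  y = (1 - (-3.2)·0.0000) / (4.2) = 0.2381
Iteration 2:
  x = (0 - (3.3)·0.2381) / (5.3) = -0.1483
  y = (1 - (-3.2)·-0.1483) / (4.2) = 0.1251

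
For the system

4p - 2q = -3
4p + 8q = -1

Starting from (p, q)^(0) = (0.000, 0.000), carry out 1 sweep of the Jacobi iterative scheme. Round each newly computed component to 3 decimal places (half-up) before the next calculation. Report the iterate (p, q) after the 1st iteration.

(-0.750, -0.125)

Iteration 1:
  p = (-3 - (-2)·0.000) / (4) = -0.750
  q = (-1 - (4)·0.000) / (8) = -0.125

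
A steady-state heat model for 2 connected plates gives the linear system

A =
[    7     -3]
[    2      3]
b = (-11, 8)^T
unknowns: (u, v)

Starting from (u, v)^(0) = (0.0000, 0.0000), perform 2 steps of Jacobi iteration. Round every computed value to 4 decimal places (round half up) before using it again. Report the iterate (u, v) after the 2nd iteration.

(-0.4286, 3.7143)

Iteration 1:
  u = (-11 - (-3)·0.0000) / (7) = -1.5714
  v = (8 - (2)·0.0000) / (3) = 2.6667
Iteration 2:
  u = (-11 - (-3)·2.6667) / (7) = -0.4286
  v = (8 - (2)·-1.5714) / (3) = 3.7143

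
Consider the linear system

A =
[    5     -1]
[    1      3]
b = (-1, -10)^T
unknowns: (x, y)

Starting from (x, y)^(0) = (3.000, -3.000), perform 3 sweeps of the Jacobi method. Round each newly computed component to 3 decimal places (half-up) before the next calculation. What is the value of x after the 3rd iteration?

-0.813

Iteration 1:
  x = (-1 - (-1)·-3.000) / (5) = -0.800
  y = (-10 - (1)·3.000) / (3) = -4.333
Iteration 2:
  x = (-1 - (-1)·-4.333) / (5) = -1.067
  y = (-10 - (1)·-0.800) / (3) = -3.067
Iteration 3:
  x = (-1 - (-1)·-3.067) / (5) = -0.813
  y = (-10 - (1)·-1.067) / (3) = -2.978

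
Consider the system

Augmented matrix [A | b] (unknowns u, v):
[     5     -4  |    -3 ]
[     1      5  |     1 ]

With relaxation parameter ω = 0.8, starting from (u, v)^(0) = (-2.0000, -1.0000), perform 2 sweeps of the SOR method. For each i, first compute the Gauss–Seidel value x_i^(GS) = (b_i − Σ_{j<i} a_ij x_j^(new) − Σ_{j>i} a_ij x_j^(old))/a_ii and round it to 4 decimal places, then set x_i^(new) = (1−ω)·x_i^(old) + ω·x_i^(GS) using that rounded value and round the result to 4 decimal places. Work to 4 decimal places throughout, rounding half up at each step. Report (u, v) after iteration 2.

Iteration 1:
  u: GS value = (-3 - (-4)·-1.0000) / (5) = -1.4000;  u ← (1−ω)·-2.0000 + ω·-1.4000 = -1.5200
  v: GS value = (1 - (1)·-1.5200) / (5) = 0.5040;  v ← (1−ω)·-1.0000 + ω·0.5040 = 0.2032
Iteration 2:
  u: GS value = (-3 - (-4)·0.2032) / (5) = -0.4374;  u ← (1−ω)·-1.5200 + ω·-0.4374 = -0.6539
  v: GS value = (1 - (1)·-0.6539) / (5) = 0.3308;  v ← (1−ω)·0.2032 + ω·0.3308 = 0.3053

(-0.6539, 0.3053)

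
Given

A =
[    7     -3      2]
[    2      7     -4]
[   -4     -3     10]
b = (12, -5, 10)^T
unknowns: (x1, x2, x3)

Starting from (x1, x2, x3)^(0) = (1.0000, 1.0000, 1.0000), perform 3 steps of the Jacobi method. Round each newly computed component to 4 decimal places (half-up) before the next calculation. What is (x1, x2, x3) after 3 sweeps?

(1.1358, -0.0904, 1.3359)

Iteration 1:
  x1 = (12 - (-3)·1.0000 - (2)·1.0000) / (7) = 1.8571
  x2 = (-5 - (2)·1.0000 - (-4)·1.0000) / (7) = -0.4286
  x3 = (10 - (-4)·1.0000 - (-3)·1.0000) / (10) = 1.7000
Iteration 2:
  x1 = (12 - (-3)·-0.4286 - (2)·1.7000) / (7) = 1.0449
  x2 = (-5 - (2)·1.8571 - (-4)·1.7000) / (7) = -0.2735
  x3 = (10 - (-4)·1.8571 - (-3)·-0.4286) / (10) = 1.6143
Iteration 3:
  x1 = (12 - (-3)·-0.2735 - (2)·1.6143) / (7) = 1.1358
  x2 = (-5 - (2)·1.0449 - (-4)·1.6143) / (7) = -0.0904
  x3 = (10 - (-4)·1.0449 - (-3)·-0.2735) / (10) = 1.3359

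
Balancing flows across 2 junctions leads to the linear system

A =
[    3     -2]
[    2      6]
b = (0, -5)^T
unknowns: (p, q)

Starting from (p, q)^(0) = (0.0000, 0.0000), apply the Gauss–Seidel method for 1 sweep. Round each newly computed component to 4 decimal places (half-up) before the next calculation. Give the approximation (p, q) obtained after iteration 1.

Iteration 1:
  p = (0 - (-2)·0.0000) / (3) = 0.0000
  q = (-5 - (2)·0.0000) / (6) = -0.8333

(0.0000, -0.8333)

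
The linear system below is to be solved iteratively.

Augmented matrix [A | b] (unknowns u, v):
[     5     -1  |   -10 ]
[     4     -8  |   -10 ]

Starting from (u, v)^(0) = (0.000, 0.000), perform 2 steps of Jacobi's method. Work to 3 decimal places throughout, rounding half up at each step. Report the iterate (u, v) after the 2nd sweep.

(-1.750, 0.250)

Iteration 1:
  u = (-10 - (-1)·0.000) / (5) = -2.000
  v = (-10 - (4)·0.000) / (-8) = 1.250
Iteration 2:
  u = (-10 - (-1)·1.250) / (5) = -1.750
  v = (-10 - (4)·-2.000) / (-8) = 0.250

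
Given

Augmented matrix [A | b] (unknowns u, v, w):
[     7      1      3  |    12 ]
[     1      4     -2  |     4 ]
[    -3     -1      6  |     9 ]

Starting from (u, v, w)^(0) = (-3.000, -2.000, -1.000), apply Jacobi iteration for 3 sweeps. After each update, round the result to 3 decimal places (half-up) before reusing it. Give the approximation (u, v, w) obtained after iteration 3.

Iteration 1:
  u = (12 - (1)·-2.000 - (3)·-1.000) / (7) = 2.429
  v = (4 - (1)·-3.000 - (-2)·-1.000) / (4) = 1.250
  w = (9 - (-3)·-3.000 - (-1)·-2.000) / (6) = -0.333
Iteration 2:
  u = (12 - (1)·1.250 - (3)·-0.333) / (7) = 1.678
  v = (4 - (1)·2.429 - (-2)·-0.333) / (4) = 0.226
  w = (9 - (-3)·2.429 - (-1)·1.250) / (6) = 2.923
Iteration 3:
  u = (12 - (1)·0.226 - (3)·2.923) / (7) = 0.429
  v = (4 - (1)·1.678 - (-2)·2.923) / (4) = 2.042
  w = (9 - (-3)·1.678 - (-1)·0.226) / (6) = 2.377

(0.429, 2.042, 2.377)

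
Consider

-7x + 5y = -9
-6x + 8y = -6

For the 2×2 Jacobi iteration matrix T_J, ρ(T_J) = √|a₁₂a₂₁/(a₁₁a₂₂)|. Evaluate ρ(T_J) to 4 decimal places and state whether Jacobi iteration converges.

a₁₂a₂₁/(a₁₁a₂₂) = (5)·(-6) / ((-7)·(8)) = 0.535714
ρ = √|0.535714| = √0.535714 = 0.7319
ρ < 1, so Jacobi converges

0.7319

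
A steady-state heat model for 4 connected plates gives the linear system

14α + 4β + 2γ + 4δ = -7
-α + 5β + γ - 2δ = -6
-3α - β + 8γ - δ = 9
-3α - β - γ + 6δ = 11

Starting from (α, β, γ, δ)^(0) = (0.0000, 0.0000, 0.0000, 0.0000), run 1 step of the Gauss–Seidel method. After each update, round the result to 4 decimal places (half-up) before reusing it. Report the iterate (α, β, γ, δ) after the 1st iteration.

Iteration 1:
  α = (-7 - (4)·0.0000 - (2)·0.0000 - (4)·0.0000) / (14) = -0.5000
  β = (-6 - (-1)·-0.5000 - (1)·0.0000 - (-2)·0.0000) / (5) = -1.3000
  γ = (9 - (-3)·-0.5000 - (-1)·-1.3000 - (-1)·0.0000) / (8) = 0.7750
  δ = (11 - (-3)·-0.5000 - (-1)·-1.3000 - (-1)·0.7750) / (6) = 1.4958

(-0.5000, -1.3000, 0.7750, 1.4958)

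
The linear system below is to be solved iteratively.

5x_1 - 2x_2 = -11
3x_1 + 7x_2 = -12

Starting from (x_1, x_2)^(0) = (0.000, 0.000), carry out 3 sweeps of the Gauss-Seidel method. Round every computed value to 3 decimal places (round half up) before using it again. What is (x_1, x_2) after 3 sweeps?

(-2.456, -0.662)

Iteration 1:
  x_1 = (-11 - (-2)·0.000) / (5) = -2.200
  x_2 = (-12 - (3)·-2.200) / (7) = -0.771
Iteration 2:
  x_1 = (-11 - (-2)·-0.771) / (5) = -2.508
  x_2 = (-12 - (3)·-2.508) / (7) = -0.639
Iteration 3:
  x_1 = (-11 - (-2)·-0.639) / (5) = -2.456
  x_2 = (-12 - (3)·-2.456) / (7) = -0.662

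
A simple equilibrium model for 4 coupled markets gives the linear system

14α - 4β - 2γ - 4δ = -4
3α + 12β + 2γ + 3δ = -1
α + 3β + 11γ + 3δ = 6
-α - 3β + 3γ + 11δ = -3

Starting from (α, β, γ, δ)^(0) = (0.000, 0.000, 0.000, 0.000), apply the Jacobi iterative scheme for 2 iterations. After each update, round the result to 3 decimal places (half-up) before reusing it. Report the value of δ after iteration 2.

Iteration 1:
  α = (-4 - (-4)·0.000 - (-2)·0.000 - (-4)·0.000) / (14) = -0.286
  β = (-1 - (3)·0.000 - (2)·0.000 - (3)·0.000) / (12) = -0.083
  γ = (6 - (1)·0.000 - (3)·0.000 - (3)·0.000) / (11) = 0.545
  δ = (-3 - (-1)·0.000 - (-3)·0.000 - (3)·0.000) / (11) = -0.273
Iteration 2:
  α = (-4 - (-4)·-0.083 - (-2)·0.545 - (-4)·-0.273) / (14) = -0.310
  β = (-1 - (3)·-0.286 - (2)·0.545 - (3)·-0.273) / (12) = -0.034
  γ = (6 - (1)·-0.286 - (3)·-0.083 - (3)·-0.273) / (11) = 0.669
  δ = (-3 - (-1)·-0.286 - (-3)·-0.083 - (3)·0.545) / (11) = -0.470

-0.470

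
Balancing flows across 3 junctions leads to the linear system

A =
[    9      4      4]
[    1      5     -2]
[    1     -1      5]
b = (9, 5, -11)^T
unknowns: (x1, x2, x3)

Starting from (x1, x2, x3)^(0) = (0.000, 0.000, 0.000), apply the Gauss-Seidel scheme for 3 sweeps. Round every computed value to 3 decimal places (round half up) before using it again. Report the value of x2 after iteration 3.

Iteration 1:
  x1 = (9 - (4)·0.000 - (4)·0.000) / (9) = 1.000
  x2 = (5 - (1)·1.000 - (-2)·0.000) / (5) = 0.800
  x3 = (-11 - (1)·1.000 - (-1)·0.800) / (5) = -2.240
Iteration 2:
  x1 = (9 - (4)·0.800 - (4)·-2.240) / (9) = 1.640
  x2 = (5 - (1)·1.640 - (-2)·-2.240) / (5) = -0.224
  x3 = (-11 - (1)·1.640 - (-1)·-0.224) / (5) = -2.573
Iteration 3:
  x1 = (9 - (4)·-0.224 - (4)·-2.573) / (9) = 2.243
  x2 = (5 - (1)·2.243 - (-2)·-2.573) / (5) = -0.478
  x3 = (-11 - (1)·2.243 - (-1)·-0.478) / (5) = -2.744

-0.478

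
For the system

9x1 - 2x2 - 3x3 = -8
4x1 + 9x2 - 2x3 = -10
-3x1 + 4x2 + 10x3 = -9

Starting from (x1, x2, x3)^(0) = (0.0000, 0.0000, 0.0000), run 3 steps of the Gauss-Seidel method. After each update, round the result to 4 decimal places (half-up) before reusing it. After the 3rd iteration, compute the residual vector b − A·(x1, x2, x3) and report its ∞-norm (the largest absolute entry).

0.0487

Iteration 1:
  x1 = (-8 - (-2)·0.0000 - (-3)·0.0000) / (9) = -0.8889
  x2 = (-10 - (4)·-0.8889 - (-2)·0.0000) / (9) = -0.7160
  x3 = (-9 - (-3)·-0.8889 - (4)·-0.7160) / (10) = -0.8803
Iteration 2:
  x1 = (-8 - (-2)·-0.7160 - (-3)·-0.8803) / (9) = -1.3414
  x2 = (-10 - (4)·-1.3414 - (-2)·-0.8803) / (9) = -0.7106
  x3 = (-9 - (-3)·-1.3414 - (4)·-0.7106) / (10) = -1.0182
Iteration 3:
  x1 = (-8 - (-2)·-0.7106 - (-3)·-1.0182) / (9) = -1.3862
  x2 = (-10 - (4)·-1.3862 - (-2)·-1.0182) / (9) = -0.7213
  x3 = (-9 - (-3)·-1.3862 - (4)·-0.7213) / (10) = -1.0273
Residual b − A·x = (-0.0487, -0.0181, -0.0004); ∞-norm = 0.0487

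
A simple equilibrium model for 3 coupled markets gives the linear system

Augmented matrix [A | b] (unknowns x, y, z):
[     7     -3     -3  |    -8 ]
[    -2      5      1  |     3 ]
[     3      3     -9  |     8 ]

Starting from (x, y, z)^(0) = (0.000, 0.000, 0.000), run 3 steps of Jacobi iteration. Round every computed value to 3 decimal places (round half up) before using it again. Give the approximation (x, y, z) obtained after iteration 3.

Iteration 1:
  x = (-8 - (-3)·0.000 - (-3)·0.000) / (7) = -1.143
  y = (3 - (-2)·0.000 - (1)·0.000) / (5) = 0.600
  z = (8 - (3)·0.000 - (3)·0.000) / (-9) = -0.889
Iteration 2:
  x = (-8 - (-3)·0.600 - (-3)·-0.889) / (7) = -1.267
  y = (3 - (-2)·-1.143 - (1)·-0.889) / (5) = 0.321
  z = (8 - (3)·-1.143 - (3)·0.600) / (-9) = -1.070
Iteration 3:
  x = (-8 - (-3)·0.321 - (-3)·-1.070) / (7) = -1.464
  y = (3 - (-2)·-1.267 - (1)·-1.070) / (5) = 0.307
  z = (8 - (3)·-1.267 - (3)·0.321) / (-9) = -1.204

(-1.464, 0.307, -1.204)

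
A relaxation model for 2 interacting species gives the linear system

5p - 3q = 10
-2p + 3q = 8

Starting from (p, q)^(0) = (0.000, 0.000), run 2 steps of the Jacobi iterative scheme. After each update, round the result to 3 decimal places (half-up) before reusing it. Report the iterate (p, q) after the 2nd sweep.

(3.600, 4.000)

Iteration 1:
  p = (10 - (-3)·0.000) / (5) = 2.000
  q = (8 - (-2)·0.000) / (3) = 2.667
Iteration 2:
  p = (10 - (-3)·2.667) / (5) = 3.600
  q = (8 - (-2)·2.000) / (3) = 4.000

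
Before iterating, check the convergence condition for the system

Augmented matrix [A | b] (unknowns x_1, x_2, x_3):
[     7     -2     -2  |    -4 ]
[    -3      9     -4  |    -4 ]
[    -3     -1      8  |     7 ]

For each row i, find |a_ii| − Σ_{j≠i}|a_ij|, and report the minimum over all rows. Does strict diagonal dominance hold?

2

row 1: |7| − (2+2) = 3
row 2: |9| − (3+4) = 2
row 3: |8| − (3+1) = 4
minimum over rows = 2 → strictly diagonally dominant (convergence guaranteed)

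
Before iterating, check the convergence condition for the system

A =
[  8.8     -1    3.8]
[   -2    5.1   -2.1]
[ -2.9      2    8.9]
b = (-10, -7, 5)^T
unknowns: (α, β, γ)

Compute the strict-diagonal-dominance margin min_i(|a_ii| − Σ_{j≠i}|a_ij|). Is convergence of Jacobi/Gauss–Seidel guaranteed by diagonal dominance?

row 1: |8.8| − (1+3.8) = 4
row 2: |5.1| − (2+2.1) = 1
row 3: |8.9| − (2.9+2) = 4
minimum over rows = 1 → strictly diagonally dominant (convergence guaranteed)

1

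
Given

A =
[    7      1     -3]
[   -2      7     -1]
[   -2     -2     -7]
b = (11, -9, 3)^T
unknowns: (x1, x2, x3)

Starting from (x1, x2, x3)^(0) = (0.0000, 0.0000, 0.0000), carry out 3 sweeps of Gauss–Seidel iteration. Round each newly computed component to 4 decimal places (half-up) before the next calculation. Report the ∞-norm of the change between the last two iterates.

0.0548

Iteration 1:
  x1 = (11 - (1)·0.0000 - (-3)·0.0000) / (7) = 1.5714
  x2 = (-9 - (-2)·1.5714 - (-1)·0.0000) / (7) = -0.8367
  x3 = (3 - (-2)·1.5714 - (-2)·-0.8367) / (-7) = -0.6385
Iteration 2:
  x1 = (11 - (1)·-0.8367 - (-3)·-0.6385) / (7) = 1.4173
  x2 = (-9 - (-2)·1.4173 - (-1)·-0.6385) / (7) = -0.9720
  x3 = (3 - (-2)·1.4173 - (-2)·-0.9720) / (-7) = -0.5558
Iteration 3:
  x1 = (11 - (1)·-0.9720 - (-3)·-0.5558) / (7) = 1.4721
  x2 = (-9 - (-2)·1.4721 - (-1)·-0.5558) / (7) = -0.9445
  x3 = (3 - (-2)·1.4721 - (-2)·-0.9445) / (-7) = -0.5793
Change: (0.0548, 0.0275, -0.0235) → max |·| = 0.0548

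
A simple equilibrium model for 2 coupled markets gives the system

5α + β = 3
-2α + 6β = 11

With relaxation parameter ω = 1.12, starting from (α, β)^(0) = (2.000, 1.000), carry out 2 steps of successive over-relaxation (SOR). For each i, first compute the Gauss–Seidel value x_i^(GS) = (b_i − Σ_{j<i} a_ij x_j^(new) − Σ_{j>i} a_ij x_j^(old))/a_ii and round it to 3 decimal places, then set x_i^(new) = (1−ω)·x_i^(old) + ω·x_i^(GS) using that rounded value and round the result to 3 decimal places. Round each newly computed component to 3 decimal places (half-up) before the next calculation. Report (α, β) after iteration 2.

Iteration 1:
  α: GS value = (3 - (1)·1.000) / (5) = 0.400;  α ← (1−ω)·2.000 + ω·0.400 = 0.208
  β: GS value = (11 - (-2)·0.208) / (6) = 1.903;  β ← (1−ω)·1.000 + ω·1.903 = 2.011
Iteration 2:
  α: GS value = (3 - (1)·2.011) / (5) = 0.198;  α ← (1−ω)·0.208 + ω·0.198 = 0.197
  β: GS value = (11 - (-2)·0.197) / (6) = 1.899;  β ← (1−ω)·2.011 + ω·1.899 = 1.886

(0.197, 1.886)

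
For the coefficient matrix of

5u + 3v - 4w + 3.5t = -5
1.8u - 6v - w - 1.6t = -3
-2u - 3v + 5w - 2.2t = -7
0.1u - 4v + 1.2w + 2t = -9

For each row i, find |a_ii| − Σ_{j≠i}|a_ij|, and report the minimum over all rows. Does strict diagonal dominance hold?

row 1: |5| − (3+4+3.5) = -5.5
row 2: |-6| − (1.8+1+1.6) = 1.6
row 3: |5| − (2+3+2.2) = -2.2
row 4: |2| − (0.1+4+1.2) = -3.3
minimum over rows = -5.5 → not strictly diagonally dominant

-5.5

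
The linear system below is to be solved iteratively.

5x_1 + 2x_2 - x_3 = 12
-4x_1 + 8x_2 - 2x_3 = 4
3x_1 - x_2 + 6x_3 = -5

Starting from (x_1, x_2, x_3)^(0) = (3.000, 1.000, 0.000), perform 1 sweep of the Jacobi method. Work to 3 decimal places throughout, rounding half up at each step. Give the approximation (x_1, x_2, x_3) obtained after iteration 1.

(2.000, 2.000, -2.167)

Iteration 1:
  x_1 = (12 - (2)·1.000 - (-1)·0.000) / (5) = 2.000
  x_2 = (4 - (-4)·3.000 - (-2)·0.000) / (8) = 2.000
  x_3 = (-5 - (3)·3.000 - (-1)·1.000) / (6) = -2.167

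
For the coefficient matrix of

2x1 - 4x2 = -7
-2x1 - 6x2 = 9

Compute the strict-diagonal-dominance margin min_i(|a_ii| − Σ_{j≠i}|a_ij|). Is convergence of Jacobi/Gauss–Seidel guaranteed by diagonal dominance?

-2

row 1: |2| − (4) = -2
row 2: |-6| − (2) = 4
minimum over rows = -2 → not strictly diagonally dominant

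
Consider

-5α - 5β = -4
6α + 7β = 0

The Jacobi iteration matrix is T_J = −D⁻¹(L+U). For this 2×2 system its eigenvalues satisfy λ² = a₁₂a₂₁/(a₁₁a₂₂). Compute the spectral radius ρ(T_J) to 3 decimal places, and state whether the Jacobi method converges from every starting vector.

a₁₂a₂₁/(a₁₁a₂₂) = (-5)·(6) / ((-5)·(7)) = 0.857143
ρ = √|0.857143| = √0.857143 = 0.926
ρ < 1, so Jacobi converges

0.926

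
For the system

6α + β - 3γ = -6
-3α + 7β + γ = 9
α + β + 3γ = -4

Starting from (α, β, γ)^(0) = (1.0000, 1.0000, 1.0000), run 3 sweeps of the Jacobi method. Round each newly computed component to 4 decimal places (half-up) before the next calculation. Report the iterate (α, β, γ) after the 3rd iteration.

Iteration 1:
  α = (-6 - (1)·1.0000 - (-3)·1.0000) / (6) = -0.6667
  β = (9 - (-3)·1.0000 - (1)·1.0000) / (7) = 1.5714
  γ = (-4 - (1)·1.0000 - (1)·1.0000) / (3) = -2.0000
Iteration 2:
  α = (-6 - (1)·1.5714 - (-3)·-2.0000) / (6) = -2.2619
  β = (9 - (-3)·-0.6667 - (1)·-2.0000) / (7) = 1.2857
  γ = (-4 - (1)·-0.6667 - (1)·1.5714) / (3) = -1.6349
Iteration 3:
  α = (-6 - (1)·1.2857 - (-3)·-1.6349) / (6) = -2.0317
  β = (9 - (-3)·-2.2619 - (1)·-1.6349) / (7) = 0.5499
  γ = (-4 - (1)·-2.2619 - (1)·1.2857) / (3) = -1.0079

(-2.0317, 0.5499, -1.0079)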